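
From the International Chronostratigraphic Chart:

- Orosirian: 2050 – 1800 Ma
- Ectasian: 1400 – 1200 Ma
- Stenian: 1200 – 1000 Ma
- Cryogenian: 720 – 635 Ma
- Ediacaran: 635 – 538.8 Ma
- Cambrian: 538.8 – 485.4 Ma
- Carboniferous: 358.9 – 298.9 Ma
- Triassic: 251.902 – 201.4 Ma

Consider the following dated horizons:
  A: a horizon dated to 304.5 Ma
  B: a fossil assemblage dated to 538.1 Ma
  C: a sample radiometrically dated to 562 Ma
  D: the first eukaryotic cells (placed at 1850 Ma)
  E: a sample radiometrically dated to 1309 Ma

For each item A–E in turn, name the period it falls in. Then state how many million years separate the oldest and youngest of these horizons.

Match each age against the start–end ranges in the excerpt: A = 304.5 Ma → Carboniferous (358.9–298.9); B = 538.1 Ma → Cambrian (538.8–485.4); C = 562 Ma → Ediacaran (635–538.8); D = 1850 Ma → Orosirian (2050–1800); E = 1309 Ma → Ectasian (1400–1200).
The largest age is 1850 Ma and the smallest is 304.5 Ma; their difference is 1545.5 Myr.

A — Carboniferous; B — Cambrian; C — Ediacaran; D — Orosirian; E — Ectasian; span 1545.5 million years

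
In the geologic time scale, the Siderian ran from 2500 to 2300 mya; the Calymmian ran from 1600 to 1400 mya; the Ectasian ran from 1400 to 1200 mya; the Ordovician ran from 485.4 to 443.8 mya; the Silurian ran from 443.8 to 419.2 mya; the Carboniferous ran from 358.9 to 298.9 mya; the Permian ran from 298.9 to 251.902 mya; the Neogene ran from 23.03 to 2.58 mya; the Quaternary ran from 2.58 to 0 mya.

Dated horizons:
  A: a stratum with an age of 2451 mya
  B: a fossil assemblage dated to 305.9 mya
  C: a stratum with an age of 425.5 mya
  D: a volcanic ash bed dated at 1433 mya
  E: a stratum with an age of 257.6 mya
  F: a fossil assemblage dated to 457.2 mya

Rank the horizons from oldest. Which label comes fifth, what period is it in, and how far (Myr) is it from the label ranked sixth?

Sorted oldest-first by Ma: A (2451), D (1433), F (457.2), C (425.5), B (305.9), E (257.6).
The fifth oldest is B at 305.9 Ma, which lies in 358.9–298.9 Ma: the Carboniferous.
The sixth oldest is E at 257.6 Ma; separation = |305.9 − 257.6| = 48.3 Myr.

B, in the Carboniferous; 48.3 million years to E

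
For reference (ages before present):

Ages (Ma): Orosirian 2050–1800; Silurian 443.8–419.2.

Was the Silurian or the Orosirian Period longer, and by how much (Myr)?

Silurian: 443.8 − 419.2 = 24.6 Myr.
Orosirian: 2050 − 1800 = 250 Myr.
Difference: 250 − 24.6 = 225.4 Myr, so the Orosirian was longer.

Orosirian, by 225.4 million years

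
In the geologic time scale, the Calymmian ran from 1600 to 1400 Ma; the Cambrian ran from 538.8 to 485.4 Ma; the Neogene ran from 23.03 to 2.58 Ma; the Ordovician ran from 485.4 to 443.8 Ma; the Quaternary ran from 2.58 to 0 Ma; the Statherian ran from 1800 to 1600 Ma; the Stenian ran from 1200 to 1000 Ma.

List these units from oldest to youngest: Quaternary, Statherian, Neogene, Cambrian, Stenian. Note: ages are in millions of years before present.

The oldest of these is Statherian (starts 1800 Ma) and the youngest is Quaternary (ends 0 Ma).
In between, by decreasing start age: Stenian (1200), Cambrian (538.8), Neogene (23.03).

Statherian, Stenian, Cambrian, Neogene, Quaternary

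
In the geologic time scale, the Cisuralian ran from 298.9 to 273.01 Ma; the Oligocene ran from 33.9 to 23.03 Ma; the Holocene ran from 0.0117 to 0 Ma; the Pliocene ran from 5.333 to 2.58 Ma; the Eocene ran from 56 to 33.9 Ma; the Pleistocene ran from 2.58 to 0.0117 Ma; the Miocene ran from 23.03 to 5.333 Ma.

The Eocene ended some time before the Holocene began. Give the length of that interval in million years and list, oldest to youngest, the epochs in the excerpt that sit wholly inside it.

End of Eocene = 33.9 Ma; start of Holocene = 0.0117 Ma.
Gap = 33.9 − 0.0117 = 33.8883 Myr.
Epochs wholly inside 33.9–0.0117 Ma: Oligocene (33.9–23.03), Miocene (23.03–5.333), Pliocene (5.333–2.58), Pleistocene (2.58–0.0117).

33.8883 million years; Oligocene, Miocene, Pliocene, Pleistocene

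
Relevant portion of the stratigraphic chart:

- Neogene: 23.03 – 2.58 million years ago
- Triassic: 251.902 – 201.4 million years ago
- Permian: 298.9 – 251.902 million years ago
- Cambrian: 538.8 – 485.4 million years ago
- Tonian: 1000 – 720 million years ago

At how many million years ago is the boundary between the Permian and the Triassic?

The Permian ends and the Triassic begins at 251.902 million years ago.

251.902 million years ago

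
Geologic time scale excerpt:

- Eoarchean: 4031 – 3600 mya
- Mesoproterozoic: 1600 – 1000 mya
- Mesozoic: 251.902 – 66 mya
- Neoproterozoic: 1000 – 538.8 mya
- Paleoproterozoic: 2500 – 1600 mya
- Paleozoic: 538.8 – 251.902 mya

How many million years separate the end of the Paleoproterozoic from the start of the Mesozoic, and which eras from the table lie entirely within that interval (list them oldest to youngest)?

1348.098 million years; Mesoproterozoic, Neoproterozoic, Paleozoic

The Paleoproterozoic closes at 1600 Ma and the Mesozoic opens at 251.902 Ma, so the interval is 1600 − 251.902 = 1348.098 Myr.
An era fits inside if it starts at or after 1600 Ma and ends at or before 251.902 Ma; oldest first that gives Mesoproterozoic, Neoproterozoic, Paleozoic.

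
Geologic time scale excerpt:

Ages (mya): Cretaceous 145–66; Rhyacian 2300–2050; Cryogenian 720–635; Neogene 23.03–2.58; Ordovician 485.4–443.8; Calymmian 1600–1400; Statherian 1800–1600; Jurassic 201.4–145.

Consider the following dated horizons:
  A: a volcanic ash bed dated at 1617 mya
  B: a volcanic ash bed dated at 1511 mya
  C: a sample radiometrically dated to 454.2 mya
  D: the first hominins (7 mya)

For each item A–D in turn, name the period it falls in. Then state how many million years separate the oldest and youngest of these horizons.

A: 1617 Ma lies in 1800–1600 Ma, so Statherian.
B: 1511 Ma lies in 1600–1400 Ma, so Calymmian.
C: 454.2 Ma lies in 485.4–443.8 Ma, so Ordovician.
D: 7 Ma lies in 23.03–2.58 Ma, so Neogene.
Oldest = 1617 Ma, youngest = 7 Ma → span 1610 Myr.

A — Statherian; B — Calymmian; C — Ordovician; D — Neogene; span 1610 million years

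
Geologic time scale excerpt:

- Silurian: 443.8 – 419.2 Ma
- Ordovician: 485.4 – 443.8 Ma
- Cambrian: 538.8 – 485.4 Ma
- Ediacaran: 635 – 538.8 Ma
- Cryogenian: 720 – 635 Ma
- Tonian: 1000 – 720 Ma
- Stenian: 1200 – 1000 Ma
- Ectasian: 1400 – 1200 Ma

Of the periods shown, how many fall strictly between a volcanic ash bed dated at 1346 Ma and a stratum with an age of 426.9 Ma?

6

1346 Ma sits inside the Ectasian (1400–1200) and 426.9 Ma inside the Silurian (443.8–419.2); neither of those is wholly between the two dates.
The listed periods lying completely between them are Stenian, Tonian, Cryogenian, Ediacaran, Cambrian, Ordovician — 6 in all.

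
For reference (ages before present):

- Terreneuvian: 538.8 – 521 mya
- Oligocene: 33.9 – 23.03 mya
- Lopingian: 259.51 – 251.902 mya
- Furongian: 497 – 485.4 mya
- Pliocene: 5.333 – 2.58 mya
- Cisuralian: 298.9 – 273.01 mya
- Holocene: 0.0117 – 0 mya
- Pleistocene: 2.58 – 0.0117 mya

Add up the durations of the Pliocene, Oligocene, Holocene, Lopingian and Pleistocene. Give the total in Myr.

Duration is start − end for each: (5.333 − 2.58) + (33.9 − 23.03) + (0.0117 − 0) + (259.51 − 251.902) + (2.58 − 0.0117).
That is 2.753 + 10.87 + 0.0117 + 7.608 + 2.5683, which totals 23.811 million years.

23.811 million years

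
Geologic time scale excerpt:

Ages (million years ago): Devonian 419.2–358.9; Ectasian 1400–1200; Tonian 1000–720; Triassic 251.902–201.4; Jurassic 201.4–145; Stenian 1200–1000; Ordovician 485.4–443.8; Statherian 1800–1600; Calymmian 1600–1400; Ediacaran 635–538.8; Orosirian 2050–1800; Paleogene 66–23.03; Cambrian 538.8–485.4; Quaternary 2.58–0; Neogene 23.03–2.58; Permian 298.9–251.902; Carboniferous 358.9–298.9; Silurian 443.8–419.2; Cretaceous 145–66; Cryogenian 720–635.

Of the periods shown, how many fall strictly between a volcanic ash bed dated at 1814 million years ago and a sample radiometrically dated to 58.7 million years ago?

The older date is 1814 Ma and the younger is 58.7 Ma.
Periods with start < 1814 and end > 58.7 Ma: Statherian (1800–1600), Calymmian (1600–1400), Ectasian (1400–1200), Stenian (1200–1000), Tonian (1000–720), Cryogenian (720–635), Ediacaran (635–538.8), Cambrian (538.8–485.4), Ordovician (485.4–443.8), Silurian (443.8–419.2), Devonian (419.2–358.9), Carboniferous (358.9–298.9), Permian (298.9–251.902), Triassic (251.902–201.4), Jurassic (201.4–145), Cretaceous (145–66).
That is 16 complete periods.

16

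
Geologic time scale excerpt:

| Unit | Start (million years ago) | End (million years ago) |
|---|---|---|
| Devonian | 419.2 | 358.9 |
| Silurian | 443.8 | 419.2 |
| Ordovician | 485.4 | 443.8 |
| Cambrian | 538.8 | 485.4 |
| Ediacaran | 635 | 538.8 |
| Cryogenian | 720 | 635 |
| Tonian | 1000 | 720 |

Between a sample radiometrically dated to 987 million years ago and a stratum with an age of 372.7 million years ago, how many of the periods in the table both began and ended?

The older date is 987 Ma and the younger is 372.7 Ma.
Periods with start < 987 and end > 372.7 Ma: Cryogenian (720–635), Ediacaran (635–538.8), Cambrian (538.8–485.4), Ordovician (485.4–443.8), Silurian (443.8–419.2).
That is 5 complete periods.

5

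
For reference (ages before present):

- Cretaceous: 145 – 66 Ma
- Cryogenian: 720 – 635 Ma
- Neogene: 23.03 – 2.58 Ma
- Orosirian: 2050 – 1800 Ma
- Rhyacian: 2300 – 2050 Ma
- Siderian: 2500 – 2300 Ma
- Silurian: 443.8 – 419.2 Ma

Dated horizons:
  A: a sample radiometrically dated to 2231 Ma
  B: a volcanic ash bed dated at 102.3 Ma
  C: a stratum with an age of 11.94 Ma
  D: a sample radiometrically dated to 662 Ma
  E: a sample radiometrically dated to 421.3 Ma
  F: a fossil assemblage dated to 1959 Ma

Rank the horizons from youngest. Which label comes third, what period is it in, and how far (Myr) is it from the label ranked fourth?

Sorted youngest-first by Ma: C (11.94), B (102.3), E (421.3), D (662), F (1959), A (2231).
The third youngest is E at 421.3 Ma, which lies in 443.8–419.2 Ma: the Silurian.
The fourth youngest is D at 662 Ma; separation = |421.3 − 662| = 240.7 Myr.

E, in the Silurian; 240.7 million years to D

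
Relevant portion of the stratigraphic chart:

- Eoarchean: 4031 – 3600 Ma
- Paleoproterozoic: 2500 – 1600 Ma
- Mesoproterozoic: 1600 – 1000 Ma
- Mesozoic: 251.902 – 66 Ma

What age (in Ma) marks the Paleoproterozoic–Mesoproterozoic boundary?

1600 Ma

The Paleoproterozoic ends and the Mesoproterozoic begins at 1600 Ma.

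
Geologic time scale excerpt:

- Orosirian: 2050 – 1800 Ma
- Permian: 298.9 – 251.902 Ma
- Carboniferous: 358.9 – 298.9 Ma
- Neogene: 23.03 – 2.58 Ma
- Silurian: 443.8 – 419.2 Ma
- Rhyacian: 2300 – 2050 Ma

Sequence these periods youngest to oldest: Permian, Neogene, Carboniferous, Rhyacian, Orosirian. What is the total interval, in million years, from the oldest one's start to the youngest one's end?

Neogene → Permian → Carboniferous → Orosirian → Rhyacian; total span 2297.42 Myr

From the excerpt: Permian 298.9–251.902; Neogene 23.03–2.58; Carboniferous 358.9–298.9; Rhyacian 2300–2050; Orosirian 2050–1800 (Ma).
Larger Ma is earlier, so the oldest is Rhyacian and the youngest is Neogene; youngest to oldest: Neogene, Permian, Carboniferous, Orosirian, Rhyacian.
Oldest start 2300 minus youngest end 2.58 gives 2297.42 Myr overall.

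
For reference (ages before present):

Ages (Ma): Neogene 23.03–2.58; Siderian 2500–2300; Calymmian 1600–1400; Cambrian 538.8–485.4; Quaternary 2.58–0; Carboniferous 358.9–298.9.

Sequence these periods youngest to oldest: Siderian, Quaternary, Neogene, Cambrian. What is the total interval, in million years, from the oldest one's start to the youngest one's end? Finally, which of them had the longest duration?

Start ages (Ma): Siderian 2500, Cambrian 538.8, Neogene 23.03, Quaternary 2.58.
Ordered youngest to oldest: Quaternary, Neogene, Cambrian, Siderian.
Span = 2500 − 0 = 2500 Myr.
Durations: Siderian 200, Quaternary 2.58, Neogene 20.45, Cambrian 53.4 → longest is Siderian (200 Myr).

Quaternary → Neogene → Cambrian → Siderian; total span 2500 Myr; longest is Siderian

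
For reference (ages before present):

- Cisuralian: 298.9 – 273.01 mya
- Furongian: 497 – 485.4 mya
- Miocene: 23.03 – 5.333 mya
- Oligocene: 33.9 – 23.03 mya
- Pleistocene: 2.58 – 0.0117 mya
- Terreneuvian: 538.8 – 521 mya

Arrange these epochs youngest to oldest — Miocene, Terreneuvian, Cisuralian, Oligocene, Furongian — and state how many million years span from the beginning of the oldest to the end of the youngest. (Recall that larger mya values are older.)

From the excerpt: Miocene 23.03–5.333; Terreneuvian 538.8–521; Cisuralian 298.9–273.01; Oligocene 33.9–23.03; Furongian 497–485.4 (Ma).
Larger Ma is earlier, so the oldest is Terreneuvian and the youngest is Miocene; youngest to oldest: Miocene, Oligocene, Cisuralian, Furongian, Terreneuvian.
Oldest start 538.8 minus youngest end 5.333 gives 533.467 Myr overall.

Miocene, Oligocene, Cisuralian, Furongian, Terreneuvian; total span 533.467 Myr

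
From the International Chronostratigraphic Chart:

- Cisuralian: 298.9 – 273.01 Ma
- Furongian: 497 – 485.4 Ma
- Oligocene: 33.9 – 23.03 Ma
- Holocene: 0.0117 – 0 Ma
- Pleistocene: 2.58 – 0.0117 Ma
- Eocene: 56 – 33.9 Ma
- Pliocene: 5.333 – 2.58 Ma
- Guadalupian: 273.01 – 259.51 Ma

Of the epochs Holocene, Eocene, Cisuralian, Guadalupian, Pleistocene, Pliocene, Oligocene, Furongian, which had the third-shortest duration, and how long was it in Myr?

Start − end for each: Holocene 0.0117 − 0 = 0.0117; Eocene 56 − 33.9 = 22.1; Cisuralian 298.9 − 273.01 = 25.89; Guadalupian 273.01 − 259.51 = 13.5; Pleistocene 2.58 − 0.0117 = 2.5683; Pliocene 5.333 − 2.58 = 2.753; Oligocene 33.9 − 23.03 = 10.87; Furongian 497 − 485.4 = 11.6.
Ranking these from shortest: Holocene < Pleistocene < Pliocene < Oligocene < Furongian < Guadalupian < Eocene < Cisuralian.
Position 3 in that ranking is Pliocene, which lasted 2.753 Myr.

Pliocene, 2.753 million years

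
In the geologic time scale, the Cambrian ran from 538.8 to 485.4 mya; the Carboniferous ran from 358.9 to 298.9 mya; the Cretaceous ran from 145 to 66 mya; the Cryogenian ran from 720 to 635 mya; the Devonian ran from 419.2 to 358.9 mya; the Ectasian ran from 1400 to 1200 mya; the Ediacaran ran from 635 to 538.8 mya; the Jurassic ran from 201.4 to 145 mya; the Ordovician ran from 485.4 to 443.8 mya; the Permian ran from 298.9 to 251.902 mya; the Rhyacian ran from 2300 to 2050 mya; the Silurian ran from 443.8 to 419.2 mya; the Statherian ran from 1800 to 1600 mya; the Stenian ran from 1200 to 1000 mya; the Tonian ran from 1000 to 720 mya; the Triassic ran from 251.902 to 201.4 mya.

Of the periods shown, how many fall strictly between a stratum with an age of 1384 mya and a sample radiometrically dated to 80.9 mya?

12

The older date is 1384 Ma and the younger is 80.9 Ma.
Periods with start < 1384 and end > 80.9 Ma: Stenian (1200–1000), Tonian (1000–720), Cryogenian (720–635), Ediacaran (635–538.8), Cambrian (538.8–485.4), Ordovician (485.4–443.8), Silurian (443.8–419.2), Devonian (419.2–358.9), Carboniferous (358.9–298.9), Permian (298.9–251.902), Triassic (251.902–201.4), Jurassic (201.4–145).
That is 12 complete periods.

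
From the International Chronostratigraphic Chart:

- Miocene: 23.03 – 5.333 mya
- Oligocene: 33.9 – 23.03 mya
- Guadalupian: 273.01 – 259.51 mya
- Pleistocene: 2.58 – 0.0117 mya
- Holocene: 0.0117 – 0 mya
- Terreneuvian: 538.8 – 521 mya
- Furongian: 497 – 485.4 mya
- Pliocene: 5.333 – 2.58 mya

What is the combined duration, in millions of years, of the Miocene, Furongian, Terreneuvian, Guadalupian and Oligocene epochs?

71.467 million years

Each duration: Miocene = 17.697; Furongian = 11.6; Terreneuvian = 17.8; Guadalupian = 13.5; Oligocene = 10.87.
Sum: 17.697 + 11.6 + 17.8 + 13.5 + 10.87 = 71.467 Myr.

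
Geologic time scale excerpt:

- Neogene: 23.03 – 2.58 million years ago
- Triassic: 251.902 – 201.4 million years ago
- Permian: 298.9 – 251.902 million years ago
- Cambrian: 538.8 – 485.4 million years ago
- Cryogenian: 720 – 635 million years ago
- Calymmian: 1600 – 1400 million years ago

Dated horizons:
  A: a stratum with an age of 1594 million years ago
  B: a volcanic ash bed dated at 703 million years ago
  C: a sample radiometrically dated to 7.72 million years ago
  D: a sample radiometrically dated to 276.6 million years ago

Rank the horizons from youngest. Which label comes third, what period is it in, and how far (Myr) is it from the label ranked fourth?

B, in the Cryogenian; 891 million years to A

Sorted youngest-first by Ma: C (7.72), D (276.6), B (703), A (1594).
The third youngest is B at 703 Ma, which lies in 720–635 Ma: the Cryogenian.
The fourth youngest is A at 1594 Ma; separation = |703 − 1594| = 891 Myr.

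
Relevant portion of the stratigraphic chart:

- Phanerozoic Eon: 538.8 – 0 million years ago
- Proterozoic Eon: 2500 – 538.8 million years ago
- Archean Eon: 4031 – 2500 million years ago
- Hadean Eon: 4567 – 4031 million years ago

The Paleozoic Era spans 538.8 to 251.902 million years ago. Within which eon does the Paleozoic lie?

Phanerozoic

The Paleozoic (538.8–251.902 Ma) lies entirely within 538.8–0 Ma, the Phanerozoic Eon.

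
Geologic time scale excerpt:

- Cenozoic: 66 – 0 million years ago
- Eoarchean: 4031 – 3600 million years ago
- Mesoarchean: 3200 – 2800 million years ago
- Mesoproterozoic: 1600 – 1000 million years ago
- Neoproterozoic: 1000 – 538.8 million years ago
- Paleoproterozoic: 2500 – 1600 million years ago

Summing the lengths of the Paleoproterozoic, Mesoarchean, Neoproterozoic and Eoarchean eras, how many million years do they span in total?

Each duration: Paleoproterozoic = 900; Mesoarchean = 400; Neoproterozoic = 461.2; Eoarchean = 431.
Sum: 900 + 400 + 461.2 + 431 = 2192.2 Myr.

2192.2 million years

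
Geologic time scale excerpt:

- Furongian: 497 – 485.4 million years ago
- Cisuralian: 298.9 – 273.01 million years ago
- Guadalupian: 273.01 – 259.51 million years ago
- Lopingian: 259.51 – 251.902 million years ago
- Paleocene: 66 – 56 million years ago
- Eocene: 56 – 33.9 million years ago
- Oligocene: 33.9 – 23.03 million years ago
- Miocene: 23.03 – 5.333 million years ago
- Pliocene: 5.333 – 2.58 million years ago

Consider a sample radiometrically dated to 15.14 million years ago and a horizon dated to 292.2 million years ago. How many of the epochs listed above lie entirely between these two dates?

5

The older date is 292.2 Ma and the younger is 15.14 Ma.
Epochs with start < 292.2 and end > 15.14 Ma: Guadalupian (273.01–259.51), Lopingian (259.51–251.902), Paleocene (66–56), Eocene (56–33.9), Oligocene (33.9–23.03).
That is 5 complete epochs.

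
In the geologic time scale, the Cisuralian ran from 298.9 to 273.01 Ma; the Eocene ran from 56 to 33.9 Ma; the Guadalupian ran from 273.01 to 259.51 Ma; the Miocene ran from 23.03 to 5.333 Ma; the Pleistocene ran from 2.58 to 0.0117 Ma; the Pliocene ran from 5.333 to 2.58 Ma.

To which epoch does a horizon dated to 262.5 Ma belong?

Guadalupian

262.5 Ma lies between 273.01 and 259.51 Ma, so it falls in the Guadalupian.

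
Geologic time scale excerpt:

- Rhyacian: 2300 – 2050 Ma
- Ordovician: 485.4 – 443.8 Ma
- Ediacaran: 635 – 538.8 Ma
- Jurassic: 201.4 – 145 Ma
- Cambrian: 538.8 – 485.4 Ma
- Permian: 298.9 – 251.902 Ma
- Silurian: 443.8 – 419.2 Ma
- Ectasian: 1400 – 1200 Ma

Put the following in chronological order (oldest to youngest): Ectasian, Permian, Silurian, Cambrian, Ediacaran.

Read off each span (Ma): Ectasian 1400–1200; Permian 298.9–251.902; Silurian 443.8–419.2; Cambrian 538.8–485.4; Ediacaran 635–538.8.
Larger Ma is older, so oldest→youngest is Ectasian, Ediacaran, Cambrian, Silurian, Permian.

Ectasian, Ediacaran, Cambrian, Silurian, Permian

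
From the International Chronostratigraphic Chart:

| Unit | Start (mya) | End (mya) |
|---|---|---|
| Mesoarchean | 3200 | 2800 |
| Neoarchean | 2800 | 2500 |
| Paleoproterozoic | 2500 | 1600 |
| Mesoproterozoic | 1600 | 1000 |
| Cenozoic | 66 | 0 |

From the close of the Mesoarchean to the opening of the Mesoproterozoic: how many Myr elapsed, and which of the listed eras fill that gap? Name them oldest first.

The Mesoarchean closes at 2800 Ma and the Mesoproterozoic opens at 1600 Ma, so the interval is 2800 − 1600 = 1200 Myr.
An era fits inside if it starts at or after 2800 Ma and ends at or before 1600 Ma; oldest first that gives Neoarchean, Paleoproterozoic.

1200 million years; Neoarchean, Paleoproterozoic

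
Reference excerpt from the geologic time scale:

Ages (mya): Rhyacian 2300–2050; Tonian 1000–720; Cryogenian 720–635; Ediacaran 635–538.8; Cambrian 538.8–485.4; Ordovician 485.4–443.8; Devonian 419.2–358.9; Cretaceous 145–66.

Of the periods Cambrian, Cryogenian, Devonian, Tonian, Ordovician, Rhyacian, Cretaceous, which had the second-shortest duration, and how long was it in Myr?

Cambrian, 53.4 million years

Start − end for each: Cambrian 538.8 − 485.4 = 53.4; Cryogenian 720 − 635 = 85; Devonian 419.2 − 358.9 = 60.3; Tonian 1000 − 720 = 280; Ordovician 485.4 − 443.8 = 41.6; Rhyacian 2300 − 2050 = 250; Cretaceous 145 − 66 = 79.
Ranking these from shortest: Ordovician < Cambrian < Devonian < Cretaceous < Cryogenian < Rhyacian < Tonian.
Position 2 in that ranking is Cambrian, which lasted 53.4 Myr.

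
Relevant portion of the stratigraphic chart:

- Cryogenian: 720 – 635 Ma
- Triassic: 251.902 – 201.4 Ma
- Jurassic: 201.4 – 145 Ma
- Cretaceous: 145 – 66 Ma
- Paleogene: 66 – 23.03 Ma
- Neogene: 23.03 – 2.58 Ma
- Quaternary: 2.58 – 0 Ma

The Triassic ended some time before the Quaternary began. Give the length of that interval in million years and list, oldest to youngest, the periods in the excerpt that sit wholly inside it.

198.82 million years; Jurassic, Cretaceous, Paleogene, Neogene

End of Triassic = 201.4 Ma; start of Quaternary = 2.58 Ma.
Gap = 201.4 − 2.58 = 198.82 Myr.
Periods wholly inside 201.4–2.58 Ma: Jurassic (201.4–145), Cretaceous (145–66), Paleogene (66–23.03), Neogene (23.03–2.58).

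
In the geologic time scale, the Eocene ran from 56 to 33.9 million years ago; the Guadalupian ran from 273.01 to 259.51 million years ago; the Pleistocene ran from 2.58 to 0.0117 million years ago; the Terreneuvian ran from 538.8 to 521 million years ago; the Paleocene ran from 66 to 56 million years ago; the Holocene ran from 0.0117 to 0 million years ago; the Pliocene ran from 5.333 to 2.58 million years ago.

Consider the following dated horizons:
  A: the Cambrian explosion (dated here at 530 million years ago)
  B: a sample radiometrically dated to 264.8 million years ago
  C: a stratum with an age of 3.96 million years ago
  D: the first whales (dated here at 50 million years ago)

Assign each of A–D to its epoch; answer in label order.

Match each age against the start–end ranges in the excerpt: A = 530 Ma → Terreneuvian (538.8–521); B = 264.8 Ma → Guadalupian (273.01–259.51); C = 3.96 Ma → Pliocene (5.333–2.58); D = 50 Ma → Eocene (56–33.9).

A — Terreneuvian; B — Guadalupian; C — Pliocene; D — Eocene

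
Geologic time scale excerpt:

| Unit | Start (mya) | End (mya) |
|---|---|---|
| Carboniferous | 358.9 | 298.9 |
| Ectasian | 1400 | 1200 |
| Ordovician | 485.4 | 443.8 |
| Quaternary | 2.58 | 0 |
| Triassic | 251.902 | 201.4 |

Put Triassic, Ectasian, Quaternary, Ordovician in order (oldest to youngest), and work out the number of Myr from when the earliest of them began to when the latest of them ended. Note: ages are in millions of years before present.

Ectasian, Ordovician, Triassic, Quaternary; total span 1400 Myr

Start ages (Ma): Ectasian 1400, Ordovician 485.4, Triassic 251.902, Quaternary 2.58.
Ordered oldest to youngest: Ectasian, Ordovician, Triassic, Quaternary.
Span = 1400 − 0 = 1400 Myr.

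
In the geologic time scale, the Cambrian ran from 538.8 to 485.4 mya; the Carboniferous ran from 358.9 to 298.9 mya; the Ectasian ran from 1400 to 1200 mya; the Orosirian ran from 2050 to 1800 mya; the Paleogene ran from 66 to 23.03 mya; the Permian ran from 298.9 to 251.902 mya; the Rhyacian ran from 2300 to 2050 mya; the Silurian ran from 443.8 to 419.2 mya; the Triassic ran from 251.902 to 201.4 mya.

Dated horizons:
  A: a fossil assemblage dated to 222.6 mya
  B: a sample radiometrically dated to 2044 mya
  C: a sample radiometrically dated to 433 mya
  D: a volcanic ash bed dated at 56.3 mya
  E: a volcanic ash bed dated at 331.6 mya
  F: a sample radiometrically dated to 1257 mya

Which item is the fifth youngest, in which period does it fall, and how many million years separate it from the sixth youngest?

Sorted youngest-first by Ma: D (56.3), A (222.6), E (331.6), C (433), F (1257), B (2044).
The fifth youngest is F at 1257 Ma, which lies in 1400–1200 Ma: the Ectasian.
The sixth youngest is B at 2044 Ma; separation = |1257 − 2044| = 787 Myr.

F, in the Ectasian; 787 million years to B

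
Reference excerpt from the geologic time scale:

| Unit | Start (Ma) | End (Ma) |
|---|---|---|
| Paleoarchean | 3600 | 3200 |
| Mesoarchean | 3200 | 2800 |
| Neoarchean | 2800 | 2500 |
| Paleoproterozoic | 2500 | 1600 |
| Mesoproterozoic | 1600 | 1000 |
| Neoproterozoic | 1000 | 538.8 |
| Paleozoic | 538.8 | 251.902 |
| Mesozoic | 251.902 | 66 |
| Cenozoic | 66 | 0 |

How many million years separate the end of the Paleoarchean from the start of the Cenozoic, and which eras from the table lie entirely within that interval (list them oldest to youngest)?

End of Paleoarchean = 3200 Ma; start of Cenozoic = 66 Ma.
Gap = 3200 − 66 = 3134 Myr.
Eras wholly inside 3200–66 Ma: Mesoarchean (3200–2800), Neoarchean (2800–2500), Paleoproterozoic (2500–1600), Mesoproterozoic (1600–1000), Neoproterozoic (1000–538.8), Paleozoic (538.8–251.902), Mesozoic (251.902–66).

3134 million years; Mesoarchean, Neoarchean, Paleoproterozoic, Mesoproterozoic, Neoproterozoic, Paleozoic, Mesozoic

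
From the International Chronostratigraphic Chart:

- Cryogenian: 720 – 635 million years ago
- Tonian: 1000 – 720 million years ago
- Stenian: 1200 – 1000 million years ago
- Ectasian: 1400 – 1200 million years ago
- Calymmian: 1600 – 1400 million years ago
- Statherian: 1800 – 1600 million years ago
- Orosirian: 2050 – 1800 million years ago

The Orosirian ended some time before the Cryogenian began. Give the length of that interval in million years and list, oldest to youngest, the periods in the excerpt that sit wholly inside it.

End of Orosirian = 1800 Ma; start of Cryogenian = 720 Ma.
Gap = 1800 − 720 = 1080 Myr.
Periods wholly inside 1800–720 Ma: Statherian (1800–1600), Calymmian (1600–1400), Ectasian (1400–1200), Stenian (1200–1000), Tonian (1000–720).

1080 million years; Statherian, Calymmian, Ectasian, Stenian, Tonian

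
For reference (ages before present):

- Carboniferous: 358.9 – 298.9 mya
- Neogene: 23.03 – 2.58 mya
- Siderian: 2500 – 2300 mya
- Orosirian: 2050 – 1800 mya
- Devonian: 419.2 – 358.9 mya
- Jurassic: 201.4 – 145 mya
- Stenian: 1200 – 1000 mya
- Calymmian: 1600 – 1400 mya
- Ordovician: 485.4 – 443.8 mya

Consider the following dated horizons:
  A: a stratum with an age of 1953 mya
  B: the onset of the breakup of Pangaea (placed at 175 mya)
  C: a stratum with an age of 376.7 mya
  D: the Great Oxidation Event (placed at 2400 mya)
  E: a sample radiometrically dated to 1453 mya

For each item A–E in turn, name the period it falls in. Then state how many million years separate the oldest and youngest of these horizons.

A — Orosirian; B — Jurassic; C — Devonian; D — Siderian; E — Calymmian; span 2225 million years

A: 1953 Ma lies in 2050–1800 Ma, so Orosirian.
B: 175 Ma lies in 201.4–145 Ma, so Jurassic.
C: 376.7 Ma lies in 419.2–358.9 Ma, so Devonian.
D: 2400 Ma lies in 2500–2300 Ma, so Siderian.
E: 1453 Ma lies in 1600–1400 Ma, so Calymmian.
Oldest = 2400 Ma, youngest = 175 Ma → span 2225 Myr.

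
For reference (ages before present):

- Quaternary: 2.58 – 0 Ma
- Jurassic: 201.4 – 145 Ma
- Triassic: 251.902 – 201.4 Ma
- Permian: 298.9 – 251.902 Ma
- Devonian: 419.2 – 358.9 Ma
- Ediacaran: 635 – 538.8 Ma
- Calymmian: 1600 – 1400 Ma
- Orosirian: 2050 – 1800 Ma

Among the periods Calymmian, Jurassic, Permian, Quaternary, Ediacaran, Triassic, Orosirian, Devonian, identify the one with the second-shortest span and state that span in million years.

Durations: Calymmian 200; Jurassic 56.4; Permian 46.998; Quaternary 2.58; Ediacaran 96.2; Triassic 50.502; Orosirian 250; Devonian 60.3 Myr.
Sorted shortest-first: Quaternary (2.58), Permian (46.998), Triassic (50.502), Jurassic (56.4), Devonian (60.3), Ediacaran (96.2), Calymmian (200), Orosirian (250).
The second shortest is Permian at 46.998 Myr.

Permian, 46.998 million years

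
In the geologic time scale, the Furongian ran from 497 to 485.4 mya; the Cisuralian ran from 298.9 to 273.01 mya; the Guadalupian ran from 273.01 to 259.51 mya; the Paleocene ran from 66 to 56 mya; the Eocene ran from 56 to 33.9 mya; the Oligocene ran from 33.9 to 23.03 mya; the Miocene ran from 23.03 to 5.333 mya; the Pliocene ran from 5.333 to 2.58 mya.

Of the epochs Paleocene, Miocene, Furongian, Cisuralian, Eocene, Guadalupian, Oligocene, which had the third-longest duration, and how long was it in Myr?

Durations: Paleocene 10; Miocene 17.697; Furongian 11.6; Cisuralian 25.89; Eocene 22.1; Guadalupian 13.5; Oligocene 10.87 Myr.
Sorted longest-first: Cisuralian (25.89), Eocene (22.1), Miocene (17.697), Guadalupian (13.5), Furongian (11.6), Oligocene (10.87), Paleocene (10).
The third longest is Miocene at 17.697 Myr.

Miocene, 17.697 million years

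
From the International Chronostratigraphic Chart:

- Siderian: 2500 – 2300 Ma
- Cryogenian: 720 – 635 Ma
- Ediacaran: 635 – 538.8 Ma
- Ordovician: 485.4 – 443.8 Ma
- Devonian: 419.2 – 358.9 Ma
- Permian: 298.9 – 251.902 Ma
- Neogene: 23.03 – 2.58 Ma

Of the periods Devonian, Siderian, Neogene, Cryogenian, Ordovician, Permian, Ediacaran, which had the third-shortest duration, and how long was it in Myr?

Permian, 46.998 million years

Start − end for each: Devonian 419.2 − 358.9 = 60.3; Siderian 2500 − 2300 = 200; Neogene 23.03 − 2.58 = 20.45; Cryogenian 720 − 635 = 85; Ordovician 485.4 − 443.8 = 41.6; Permian 298.9 − 251.902 = 46.998; Ediacaran 635 − 538.8 = 96.2.
Ranking these from shortest: Neogene < Ordovician < Permian < Devonian < Cryogenian < Ediacaran < Siderian.
Position 3 in that ranking is Permian, which lasted 46.998 Myr.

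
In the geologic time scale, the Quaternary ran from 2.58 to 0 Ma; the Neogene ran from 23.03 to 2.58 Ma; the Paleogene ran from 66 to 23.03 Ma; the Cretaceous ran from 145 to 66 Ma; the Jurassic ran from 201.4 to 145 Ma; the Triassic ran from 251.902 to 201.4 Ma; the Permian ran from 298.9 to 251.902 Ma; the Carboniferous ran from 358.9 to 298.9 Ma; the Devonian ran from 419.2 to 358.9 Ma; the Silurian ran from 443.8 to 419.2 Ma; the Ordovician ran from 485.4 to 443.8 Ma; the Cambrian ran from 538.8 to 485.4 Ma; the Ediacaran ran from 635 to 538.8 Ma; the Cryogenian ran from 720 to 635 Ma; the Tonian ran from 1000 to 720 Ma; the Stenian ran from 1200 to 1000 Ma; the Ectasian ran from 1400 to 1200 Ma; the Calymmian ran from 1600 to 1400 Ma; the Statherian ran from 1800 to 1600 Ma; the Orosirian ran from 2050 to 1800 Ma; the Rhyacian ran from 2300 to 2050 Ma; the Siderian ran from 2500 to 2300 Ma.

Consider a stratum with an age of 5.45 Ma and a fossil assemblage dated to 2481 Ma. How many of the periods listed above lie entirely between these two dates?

The older date is 2481 Ma and the younger is 5.45 Ma.
Periods with start < 2481 and end > 5.45 Ma: Rhyacian (2300–2050), Orosirian (2050–1800), Statherian (1800–1600), Calymmian (1600–1400), Ectasian (1400–1200), Stenian (1200–1000), Tonian (1000–720), Cryogenian (720–635), Ediacaran (635–538.8), Cambrian (538.8–485.4), Ordovician (485.4–443.8), Silurian (443.8–419.2), Devonian (419.2–358.9), Carboniferous (358.9–298.9), Permian (298.9–251.902), Triassic (251.902–201.4), Jurassic (201.4–145), Cretaceous (145–66), Paleogene (66–23.03).
That is 19 complete periods.

19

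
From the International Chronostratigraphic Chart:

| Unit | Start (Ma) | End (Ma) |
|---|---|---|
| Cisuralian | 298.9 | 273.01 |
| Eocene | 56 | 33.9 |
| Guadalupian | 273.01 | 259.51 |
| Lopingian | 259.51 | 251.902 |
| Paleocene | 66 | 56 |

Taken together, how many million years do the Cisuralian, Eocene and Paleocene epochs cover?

57.99 million years

Duration is start − end for each: (298.9 − 273.01) + (56 − 33.9) + (66 − 56).
That is 25.89 + 22.1 + 10, which totals 57.99 million years.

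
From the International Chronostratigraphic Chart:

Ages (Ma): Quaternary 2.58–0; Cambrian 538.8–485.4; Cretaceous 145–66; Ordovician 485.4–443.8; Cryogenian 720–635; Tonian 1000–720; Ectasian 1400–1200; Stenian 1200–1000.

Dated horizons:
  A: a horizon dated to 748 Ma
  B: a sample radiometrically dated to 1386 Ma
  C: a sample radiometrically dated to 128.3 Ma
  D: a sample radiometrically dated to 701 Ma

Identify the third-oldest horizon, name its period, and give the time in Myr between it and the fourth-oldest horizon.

D, in the Cryogenian; 572.7 million years to C

Sorted oldest-first by Ma: B (1386), A (748), D (701), C (128.3).
The third oldest is D at 701 Ma, which lies in 720–635 Ma: the Cryogenian.
The fourth oldest is C at 128.3 Ma; separation = |701 − 128.3| = 572.7 Myr.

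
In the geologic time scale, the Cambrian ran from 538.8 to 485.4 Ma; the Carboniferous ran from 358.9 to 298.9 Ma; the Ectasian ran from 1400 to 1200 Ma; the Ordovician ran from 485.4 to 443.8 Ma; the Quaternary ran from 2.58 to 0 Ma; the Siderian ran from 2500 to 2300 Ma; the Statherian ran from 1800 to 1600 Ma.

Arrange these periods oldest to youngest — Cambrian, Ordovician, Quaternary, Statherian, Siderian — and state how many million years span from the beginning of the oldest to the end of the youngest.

Start ages (Ma): Siderian 2500, Statherian 1800, Cambrian 538.8, Ordovician 485.4, Quaternary 2.58.
Ordered oldest to youngest: Siderian, Statherian, Cambrian, Ordovician, Quaternary.
Span = 2500 − 0 = 2500 Myr.

Siderian, Statherian, Cambrian, Ordovician, Quaternary; total span 2500 Myr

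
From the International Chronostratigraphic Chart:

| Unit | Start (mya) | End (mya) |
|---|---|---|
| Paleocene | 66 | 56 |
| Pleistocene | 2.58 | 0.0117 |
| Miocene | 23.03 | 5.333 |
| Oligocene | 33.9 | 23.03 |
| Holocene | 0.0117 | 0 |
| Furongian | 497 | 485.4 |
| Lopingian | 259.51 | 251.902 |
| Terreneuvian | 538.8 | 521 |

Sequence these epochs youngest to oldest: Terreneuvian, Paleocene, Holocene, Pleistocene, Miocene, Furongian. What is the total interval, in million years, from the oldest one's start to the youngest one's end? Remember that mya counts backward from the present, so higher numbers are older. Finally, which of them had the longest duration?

Holocene → Pleistocene → Miocene → Paleocene → Furongian → Terreneuvian; total span 538.8 Myr; longest is Terreneuvian

Start ages (Ma): Terreneuvian 538.8, Furongian 497, Paleocene 66, Miocene 23.03, Pleistocene 2.58, Holocene 0.0117.
Ordered youngest to oldest: Holocene, Pleistocene, Miocene, Paleocene, Furongian, Terreneuvian.
Span = 538.8 − 0 = 538.8 Myr.
Durations: Furongian 11.6, Pleistocene 2.5683, Holocene 0.0117, Miocene 17.697, Terreneuvian 17.8, Paleocene 10 → longest is Terreneuvian (17.8 Myr).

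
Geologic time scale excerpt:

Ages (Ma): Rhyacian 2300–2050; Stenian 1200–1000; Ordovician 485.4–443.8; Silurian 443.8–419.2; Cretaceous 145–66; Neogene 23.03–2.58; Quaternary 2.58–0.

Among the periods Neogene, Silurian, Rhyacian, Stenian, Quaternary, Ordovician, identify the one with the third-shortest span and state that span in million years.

Silurian, 24.6 million years

Start − end for each: Neogene 23.03 − 2.58 = 20.45; Silurian 443.8 − 419.2 = 24.6; Rhyacian 2300 − 2050 = 250; Stenian 1200 − 1000 = 200; Quaternary 2.58 − 0 = 2.58; Ordovician 485.4 − 443.8 = 41.6.
Ranking these from shortest: Quaternary < Neogene < Silurian < Ordovician < Stenian < Rhyacian.
Position 3 in that ranking is Silurian, which lasted 24.6 Myr.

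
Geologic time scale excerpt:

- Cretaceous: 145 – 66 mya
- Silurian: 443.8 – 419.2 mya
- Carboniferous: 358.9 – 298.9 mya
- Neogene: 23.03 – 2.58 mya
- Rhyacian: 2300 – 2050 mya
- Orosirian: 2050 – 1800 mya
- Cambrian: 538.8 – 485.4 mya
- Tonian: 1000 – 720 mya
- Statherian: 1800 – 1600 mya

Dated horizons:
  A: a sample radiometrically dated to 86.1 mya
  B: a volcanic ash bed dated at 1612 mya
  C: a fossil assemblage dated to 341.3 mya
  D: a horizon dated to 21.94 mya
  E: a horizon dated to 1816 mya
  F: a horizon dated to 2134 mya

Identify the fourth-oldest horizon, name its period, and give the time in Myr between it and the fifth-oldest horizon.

Sorted oldest-first by Ma: F (2134), E (1816), B (1612), C (341.3), A (86.1), D (21.94).
The fourth oldest is C at 341.3 Ma, which lies in 358.9–298.9 Ma: the Carboniferous.
The fifth oldest is A at 86.1 Ma; separation = |341.3 − 86.1| = 255.2 Myr.

C, in the Carboniferous; 255.2 million years to A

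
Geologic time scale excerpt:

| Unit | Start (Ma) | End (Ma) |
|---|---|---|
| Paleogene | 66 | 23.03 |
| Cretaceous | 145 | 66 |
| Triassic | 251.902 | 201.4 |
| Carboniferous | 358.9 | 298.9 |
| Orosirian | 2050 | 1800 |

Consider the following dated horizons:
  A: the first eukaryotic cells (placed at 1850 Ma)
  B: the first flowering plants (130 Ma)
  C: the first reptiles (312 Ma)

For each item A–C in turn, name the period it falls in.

A — Orosirian; B — Cretaceous; C — Carboniferous

Match each age against the start–end ranges in the excerpt: A = 1850 Ma → Orosirian (2050–1800); B = 130 Ma → Cretaceous (145–66); C = 312 Ma → Carboniferous (358.9–298.9).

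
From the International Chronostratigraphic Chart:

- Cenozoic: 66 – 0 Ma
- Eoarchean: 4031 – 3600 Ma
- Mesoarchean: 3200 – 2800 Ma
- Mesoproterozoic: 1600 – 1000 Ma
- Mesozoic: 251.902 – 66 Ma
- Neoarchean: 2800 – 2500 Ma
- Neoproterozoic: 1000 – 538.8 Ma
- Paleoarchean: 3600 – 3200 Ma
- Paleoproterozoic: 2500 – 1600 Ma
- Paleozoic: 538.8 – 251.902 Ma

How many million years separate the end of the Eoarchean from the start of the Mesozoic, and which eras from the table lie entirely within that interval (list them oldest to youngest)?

The Eoarchean closes at 3600 Ma and the Mesozoic opens at 251.902 Ma, so the interval is 3600 − 251.902 = 3348.098 Myr.
An era fits inside if it starts at or after 3600 Ma and ends at or before 251.902 Ma; oldest first that gives Paleoarchean, Mesoarchean, Neoarchean, Paleoproterozoic, Mesoproterozoic, Neoproterozoic, Paleozoic.

3348.098 million years; Paleoarchean, Mesoarchean, Neoarchean, Paleoproterozoic, Mesoproterozoic, Neoproterozoic, Paleozoic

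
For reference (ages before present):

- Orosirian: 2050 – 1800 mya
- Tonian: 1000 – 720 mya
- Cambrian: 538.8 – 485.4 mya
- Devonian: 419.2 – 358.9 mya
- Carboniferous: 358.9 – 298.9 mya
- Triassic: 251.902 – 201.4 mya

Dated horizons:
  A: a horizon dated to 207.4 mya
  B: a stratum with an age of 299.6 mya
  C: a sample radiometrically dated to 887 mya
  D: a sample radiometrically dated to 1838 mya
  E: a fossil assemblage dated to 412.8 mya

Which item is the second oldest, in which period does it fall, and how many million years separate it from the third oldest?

C, in the Tonian; 474.2 million years to E

Sorted oldest-first by Ma: D (1838), C (887), E (412.8), B (299.6), A (207.4).
The second oldest is C at 887 Ma, which lies in 1000–720 Ma: the Tonian.
The third oldest is E at 412.8 Ma; separation = |887 − 412.8| = 474.2 Myr.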